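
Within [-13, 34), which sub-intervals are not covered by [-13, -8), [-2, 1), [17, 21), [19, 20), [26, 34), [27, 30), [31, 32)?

Covered (merged): [-13, -8), [-2, 1), [17, 21), [26, 34).
Gaps within [-13, 34): [-8, -2), [1, 17), [21, 26).

[-8, -2) ∪ [1, 17) ∪ [21, 26)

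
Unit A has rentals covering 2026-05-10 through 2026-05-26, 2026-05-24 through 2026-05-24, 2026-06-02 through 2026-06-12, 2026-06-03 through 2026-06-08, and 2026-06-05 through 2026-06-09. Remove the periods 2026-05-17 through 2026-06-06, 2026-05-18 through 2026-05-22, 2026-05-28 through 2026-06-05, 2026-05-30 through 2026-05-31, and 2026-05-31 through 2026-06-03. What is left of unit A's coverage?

2026-05-10 through 2026-05-16, 2026-06-07 through 2026-06-12

A, merged: 2026-05-10 through 2026-05-26, 2026-06-02 through 2026-06-12.
B, merged: 2026-05-17 through 2026-06-06.
2026-05-10 through 2026-05-26 with B removed leaves 2026-05-10 through 2026-05-16.
2026-06-02 through 2026-06-12 with B removed leaves 2026-06-07 through 2026-06-12.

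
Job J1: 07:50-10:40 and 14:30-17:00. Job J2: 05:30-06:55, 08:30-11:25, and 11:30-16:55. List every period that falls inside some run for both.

08:30–10:40, 14:30–16:55

07:50–10:40 meets the second set on 08:30–10:40.
14:30–17:00 meets the second set on 14:30–16:55.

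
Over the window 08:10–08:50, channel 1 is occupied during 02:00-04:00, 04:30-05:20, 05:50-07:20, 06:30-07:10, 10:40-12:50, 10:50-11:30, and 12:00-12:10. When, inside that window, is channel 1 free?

08:10–08:50

After merging, the occupied span is 02:00–04:00, 04:30–05:20, 05:50–07:20, 10:40–12:50.
Gaps within 08:10–08:50: 08:10–08:50.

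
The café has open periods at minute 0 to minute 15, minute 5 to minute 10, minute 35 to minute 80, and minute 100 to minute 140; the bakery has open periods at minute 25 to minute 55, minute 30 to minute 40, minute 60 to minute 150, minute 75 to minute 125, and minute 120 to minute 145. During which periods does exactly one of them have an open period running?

First set merges to minute 0 to minute 15, minute 35 to minute 80, minute 100 to minute 140.
Second set merges to minute 25 to minute 55, minute 60 to minute 150.
Only in the first: minute 0 to minute 15, minute 55 to minute 60.
Only in the second: minute 25 to minute 35, minute 80 to minute 100, minute 140 to minute 150.
Together these are the periods covered by exactly one.

minute 0 to minute 15, minute 25 to minute 35, minute 55 to minute 60, minute 80 to minute 100, minute 140 to minute 150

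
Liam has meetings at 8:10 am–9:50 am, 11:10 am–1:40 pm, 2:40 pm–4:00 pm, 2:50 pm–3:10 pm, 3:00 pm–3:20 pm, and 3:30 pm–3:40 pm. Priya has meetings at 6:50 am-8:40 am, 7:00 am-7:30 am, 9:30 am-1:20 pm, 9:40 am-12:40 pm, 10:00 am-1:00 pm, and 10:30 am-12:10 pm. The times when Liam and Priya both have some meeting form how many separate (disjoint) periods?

3

First set merges to 8:10 am-9:50 am, 11:10 am-1:40 pm, 2:40 pm-4:00 pm.
Second set merges to 6:50 am-8:40 am, 9:30 am-1:20 pm.
A ∩ B = 8:10 am-8:40 am, 9:30 am-9:50 am, 11:10 am-1:20 pm.
That is 3 disjoint pieces.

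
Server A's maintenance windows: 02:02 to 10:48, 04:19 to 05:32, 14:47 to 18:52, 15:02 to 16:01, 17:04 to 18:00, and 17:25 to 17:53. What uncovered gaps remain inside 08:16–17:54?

10:48-14:47

Covered (merged): 02:02-10:48, 14:47-18:52.
Gaps within 08:16-17:54: 10:48-14:47.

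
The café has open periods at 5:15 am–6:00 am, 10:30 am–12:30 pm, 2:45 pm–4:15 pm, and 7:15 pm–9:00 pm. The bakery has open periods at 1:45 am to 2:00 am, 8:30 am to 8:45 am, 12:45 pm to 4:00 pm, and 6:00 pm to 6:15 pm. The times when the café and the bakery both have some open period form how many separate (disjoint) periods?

1

A ∩ B = 2:45 pm–4:00 pm.
That is 1 disjoint piece.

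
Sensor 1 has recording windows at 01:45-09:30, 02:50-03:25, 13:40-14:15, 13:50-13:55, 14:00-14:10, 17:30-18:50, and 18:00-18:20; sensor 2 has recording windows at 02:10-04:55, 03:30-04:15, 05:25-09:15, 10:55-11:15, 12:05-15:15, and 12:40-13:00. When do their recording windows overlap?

Merge the first list: 01:45-09:30, 13:40-14:15, 17:30-18:50.
Merge the second list: 02:10-04:55, 05:25-09:15, 10:55-11:15, 12:05-15:15.
01:45-09:30 ∩ B → 02:10-04:55, 05:25-09:15.
13:40-14:15 ∩ B → 13:40-14:15.
17:30-18:50 meets no B interval.

02:10-04:55, 05:25-09:15, 13:40-14:15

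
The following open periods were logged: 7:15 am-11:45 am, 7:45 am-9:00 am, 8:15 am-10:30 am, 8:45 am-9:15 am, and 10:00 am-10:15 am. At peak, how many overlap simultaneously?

4

Walk the sorted start/end points keeping a running depth.
The depth first hits 4 at 8:45 am.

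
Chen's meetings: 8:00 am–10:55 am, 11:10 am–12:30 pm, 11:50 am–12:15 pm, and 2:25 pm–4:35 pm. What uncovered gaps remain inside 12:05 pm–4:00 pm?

The merged coverage is 8:00 am–10:55 am, 11:10 am–12:30 pm, 2:25 pm–4:35 pm.
Uncovered inside 12:05 pm–4:00 pm: 12:30 pm–2:25 pm.

12:30 pm–2:25 pm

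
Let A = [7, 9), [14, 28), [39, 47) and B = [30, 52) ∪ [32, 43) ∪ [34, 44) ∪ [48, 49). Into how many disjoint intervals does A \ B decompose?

Second set merges to [30, 52).
A \ B = [7, 9), [14, 28).
That is 2 disjoint pieces.

2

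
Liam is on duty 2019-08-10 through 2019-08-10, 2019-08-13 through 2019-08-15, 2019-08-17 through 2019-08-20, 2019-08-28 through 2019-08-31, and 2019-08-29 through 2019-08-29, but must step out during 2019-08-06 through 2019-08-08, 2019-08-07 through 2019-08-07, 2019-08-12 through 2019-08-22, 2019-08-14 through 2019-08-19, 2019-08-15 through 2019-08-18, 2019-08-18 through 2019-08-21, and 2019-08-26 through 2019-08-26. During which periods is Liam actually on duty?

2019-08-10 through 2019-08-10, 2019-08-28 through 2019-08-31

First set merges to 2019-08-10 through 2019-08-10, 2019-08-13 through 2019-08-15, 2019-08-17 through 2019-08-20, 2019-08-28 through 2019-08-31.
Second set merges to 2019-08-06 through 2019-08-08, 2019-08-12 through 2019-08-22, 2019-08-26 through 2019-08-26.
2019-08-10 through 2019-08-10 is untouched.
2019-08-13 through 2019-08-15 lies entirely inside B → drops out.
2019-08-17 through 2019-08-20 lies entirely inside B → drops out.
2019-08-28 through 2019-08-31 is untouched.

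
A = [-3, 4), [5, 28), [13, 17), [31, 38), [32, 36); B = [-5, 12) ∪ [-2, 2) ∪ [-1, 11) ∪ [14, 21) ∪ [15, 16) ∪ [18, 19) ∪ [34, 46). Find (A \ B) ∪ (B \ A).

[-5, -3) ∪ [4, 5) ∪ [12, 14) ∪ [21, 28) ∪ [31, 34) ∪ [38, 46)

Merge the first list: [-3, 4), [5, 28), [31, 38).
Merge the second list: [-5, 12), [14, 21), [34, 46).
A \ B = [12, 14), [21, 28), [31, 34).
B \ A = [-5, -3), [4, 5), [38, 46).
Union of the two gives the symmetric difference.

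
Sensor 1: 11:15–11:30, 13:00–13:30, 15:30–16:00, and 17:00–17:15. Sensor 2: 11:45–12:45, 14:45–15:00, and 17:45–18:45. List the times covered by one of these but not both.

11:15-11:30, 11:45-12:45, 13:00-13:30, 14:45-15:00, 15:30-16:00, 17:00-17:15, 17:45-18:45

A \ B = 11:15-11:30, 13:00-13:30, 15:30-16:00, 17:00-17:15.
B \ A = 11:45-12:45, 14:45-15:00, 17:45-18:45.
Union of the two gives the symmetric difference.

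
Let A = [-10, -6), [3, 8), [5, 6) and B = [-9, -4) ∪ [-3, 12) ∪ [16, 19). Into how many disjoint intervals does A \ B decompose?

Merge the first list: [-10, -6), [3, 8).
A \ B = [-10, -9).
That is 1 disjoint piece.

1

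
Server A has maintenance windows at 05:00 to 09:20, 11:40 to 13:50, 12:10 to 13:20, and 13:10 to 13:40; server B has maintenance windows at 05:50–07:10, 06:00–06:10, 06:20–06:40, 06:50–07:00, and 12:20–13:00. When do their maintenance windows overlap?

First set merges to 05:00–09:20, 11:40–13:50.
Second set merges to 05:50–07:10, 12:20–13:00.
05:00–09:20 meets the second set on 05:50–07:10.
11:40–13:50 meets the second set on 12:20–13:00.

05:50–07:10, 12:20–13:00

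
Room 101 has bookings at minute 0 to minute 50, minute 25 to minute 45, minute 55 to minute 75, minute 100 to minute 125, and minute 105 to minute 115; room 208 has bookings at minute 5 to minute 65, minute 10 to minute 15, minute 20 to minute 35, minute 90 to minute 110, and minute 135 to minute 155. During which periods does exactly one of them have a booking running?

First set merges to minute 0 to minute 50, minute 55 to minute 75, minute 100 to minute 125.
Second set merges to minute 5 to minute 65, minute 90 to minute 110, minute 135 to minute 155.
A \ B = minute 0 to minute 5, minute 65 to minute 75, minute 110 to minute 125.
B \ A = minute 50 to minute 55, minute 90 to minute 100, minute 135 to minute 155.
Union of the two gives the symmetric difference.

minute 0 to minute 5, minute 50 to minute 55, minute 65 to minute 75, minute 90 to minute 100, minute 110 to minute 125, minute 135 to minute 155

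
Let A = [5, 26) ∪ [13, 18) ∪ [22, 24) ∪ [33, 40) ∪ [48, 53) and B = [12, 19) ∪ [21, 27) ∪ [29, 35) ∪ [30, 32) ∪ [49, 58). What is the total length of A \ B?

15

First set merges to [5, 26), [33, 40), [48, 53).
Second set merges to [12, 19), [21, 27), [29, 35), [49, 58).
A \ B = [5, 12), [19, 21), [35, 40), [48, 49).
Total: 7 + 2 + 5 + 1 = 15.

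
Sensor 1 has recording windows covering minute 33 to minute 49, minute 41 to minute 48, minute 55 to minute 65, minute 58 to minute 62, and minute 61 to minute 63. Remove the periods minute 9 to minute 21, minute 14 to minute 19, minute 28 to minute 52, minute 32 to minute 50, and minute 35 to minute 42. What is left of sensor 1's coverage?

minute 55 to minute 65

A, merged: minute 33 to minute 49, minute 55 to minute 65.
B, merged: minute 9 to minute 21, minute 28 to minute 52.
minute 33 to minute 49: fully covered by B → removed.
minute 55 to minute 65: no B overlap → unchanged.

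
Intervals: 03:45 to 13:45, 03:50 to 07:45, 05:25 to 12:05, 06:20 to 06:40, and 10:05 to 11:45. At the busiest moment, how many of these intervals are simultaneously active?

4

At 06:20, 4 of the intervals are simultaneously active.
No point has more.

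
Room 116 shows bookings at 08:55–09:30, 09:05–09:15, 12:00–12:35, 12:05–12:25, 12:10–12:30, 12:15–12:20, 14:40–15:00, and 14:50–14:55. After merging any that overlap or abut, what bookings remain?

08:55-09:30, 12:00-12:35, 14:40-15:00

09:05-09:15 overlaps/touches 08:55-09:30 → extend to 08:55-09:30.
12:00-12:35 is disjoint → start new block.
12:05-12:25 overlaps/touches 12:00-12:35 → extend to 12:00-12:35.
12:10-12:30 overlaps/touches 12:00-12:35 → extend to 12:00-12:35.
12:15-12:20 overlaps/touches 12:00-12:35 → extend to 12:00-12:35.
14:40-15:00 is disjoint → start new block.
14:50-14:55 overlaps/touches 14:40-15:00 → extend to 14:40-15:00.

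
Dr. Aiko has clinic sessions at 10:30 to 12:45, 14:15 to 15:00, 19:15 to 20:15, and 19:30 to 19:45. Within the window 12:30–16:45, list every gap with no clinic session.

12:45–14:15, 15:00–16:45

The merged coverage is 10:30–12:45, 14:15–15:00, 19:15–20:15.
Uncovered inside 12:30–16:45: 12:45–14:15, 15:00–16:45.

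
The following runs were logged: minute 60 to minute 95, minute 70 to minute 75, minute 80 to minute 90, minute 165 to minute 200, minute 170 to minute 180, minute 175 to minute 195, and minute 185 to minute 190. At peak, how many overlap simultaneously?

At minute 175, 3 of the intervals are simultaneously active.
No point has more.

3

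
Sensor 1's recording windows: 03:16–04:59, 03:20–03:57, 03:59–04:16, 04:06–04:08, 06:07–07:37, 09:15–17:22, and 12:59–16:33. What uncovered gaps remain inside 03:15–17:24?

The merged coverage is 03:16–04:59, 06:07–07:37, 09:15–17:22.
Gaps within 03:15–17:24: 03:15–03:16, 04:59–06:07, 07:37–09:15, 17:22–17:24.

03:15–03:16, 04:59–06:07, 07:37–09:15, 17:22–17:24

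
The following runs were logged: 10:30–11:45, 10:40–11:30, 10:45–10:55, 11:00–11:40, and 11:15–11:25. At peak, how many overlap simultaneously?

4

Sweep endpoints in order; track running count of active intervals.
Peak of 4 reached at 11:15.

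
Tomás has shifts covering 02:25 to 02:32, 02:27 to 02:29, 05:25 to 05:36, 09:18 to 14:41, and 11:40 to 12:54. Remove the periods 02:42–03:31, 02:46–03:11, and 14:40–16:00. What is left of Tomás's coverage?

02:25-02:32, 05:25-05:36, 09:18-14:40

Merge the first list: 02:25-02:32, 05:25-05:36, 09:18-14:41.
Merge the second list: 02:42-03:31, 14:40-16:00.
02:25-02:32 is untouched.
05:25-05:36 is untouched.
09:18-14:41 with B removed leaves 09:18-14:40.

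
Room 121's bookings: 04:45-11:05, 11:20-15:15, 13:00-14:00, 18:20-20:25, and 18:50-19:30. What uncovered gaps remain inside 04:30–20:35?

Covered (merged): 04:45–11:05, 11:20–15:15, 18:20–20:25.
Gaps within 04:30–20:35: 04:30–04:45, 11:05–11:20, 15:15–18:20, 20:25–20:35.

04:30–04:45, 11:05–11:20, 15:15–18:20, 20:25–20:35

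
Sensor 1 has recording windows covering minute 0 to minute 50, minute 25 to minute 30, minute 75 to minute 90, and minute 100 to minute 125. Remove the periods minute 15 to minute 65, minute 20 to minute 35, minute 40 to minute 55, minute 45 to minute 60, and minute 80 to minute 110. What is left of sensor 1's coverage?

minute 0 to minute 15, minute 75 to minute 80, minute 110 to minute 125

First set merges to minute 0 to minute 50, minute 75 to minute 90, minute 100 to minute 125.
Second set merges to minute 15 to minute 65, minute 80 to minute 110.
minute 0 to minute 50 with B removed leaves minute 0 to minute 15.
minute 75 to minute 90 with B removed leaves minute 75 to minute 80.
minute 100 to minute 125 with B removed leaves minute 110 to minute 125.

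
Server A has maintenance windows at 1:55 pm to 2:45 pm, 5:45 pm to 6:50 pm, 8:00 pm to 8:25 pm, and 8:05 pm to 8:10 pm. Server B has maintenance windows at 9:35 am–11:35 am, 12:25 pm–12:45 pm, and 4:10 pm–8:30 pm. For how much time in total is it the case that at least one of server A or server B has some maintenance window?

First set merges to 1:55 pm-2:45 pm, 5:45 pm-6:50 pm, 8:00 pm-8:25 pm.
A ∪ B = 9:35 am-11:35 am, 12:25 pm-12:45 pm, 1:55 pm-2:45 pm, 4:10 pm-8:30 pm.
Total: 2 h + 20 min + 50 min + 4 h 20 min = 7 h 30 min.

7 h 30 min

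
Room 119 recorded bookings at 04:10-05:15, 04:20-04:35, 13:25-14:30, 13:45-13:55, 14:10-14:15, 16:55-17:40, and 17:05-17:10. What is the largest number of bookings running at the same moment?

2

Sweep endpoints in order; track running count of active intervals.
Peak of 2 reached at 04:20.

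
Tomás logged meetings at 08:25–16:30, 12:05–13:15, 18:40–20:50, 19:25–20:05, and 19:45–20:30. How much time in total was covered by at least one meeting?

10 h 15 min

Merged: 08:25–16:30, 18:40–20:50.
Lengths: 8 h 5 min + 2 h 10 min = 10 h 15 min.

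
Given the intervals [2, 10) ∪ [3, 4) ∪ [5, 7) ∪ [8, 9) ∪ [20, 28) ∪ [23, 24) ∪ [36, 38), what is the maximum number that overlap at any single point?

Walk the sorted start/end points keeping a running depth.
The depth first hits 2 at 3.

2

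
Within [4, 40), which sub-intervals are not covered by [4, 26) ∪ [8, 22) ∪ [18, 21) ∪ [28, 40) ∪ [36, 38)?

[26, 28)

The merged coverage is [4, 26), [28, 40).
Uncovered inside [4, 40): [26, 28).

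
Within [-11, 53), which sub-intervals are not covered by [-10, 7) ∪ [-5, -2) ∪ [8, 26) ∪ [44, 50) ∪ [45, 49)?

[-11, -10) ∪ [7, 8) ∪ [26, 44) ∪ [50, 53)

The merged coverage is [-10, 7), [8, 26), [44, 50).
Uncovered inside [-11, 53): [-11, -10), [7, 8), [26, 44), [50, 53).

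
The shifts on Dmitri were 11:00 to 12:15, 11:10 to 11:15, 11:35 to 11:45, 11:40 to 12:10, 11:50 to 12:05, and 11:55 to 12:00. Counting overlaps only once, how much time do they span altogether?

Merged: 11:00–12:15.
Length: 1 h 15 min.

1 h 15 min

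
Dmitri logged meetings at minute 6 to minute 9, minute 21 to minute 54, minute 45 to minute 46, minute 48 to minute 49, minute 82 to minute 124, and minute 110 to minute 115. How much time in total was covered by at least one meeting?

Merged: minute 6 to minute 9, minute 21 to minute 54, minute 82 to minute 124.
Lengths: 3 minutes + 33 minutes + 42 minutes = 78 minutes.

78 minutes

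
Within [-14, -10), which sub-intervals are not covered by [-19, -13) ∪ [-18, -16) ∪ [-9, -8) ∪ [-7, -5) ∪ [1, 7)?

[-13, -10)

The merged coverage is [-19, -13), [-9, -8), [-7, -5), [1, 7).
Gaps within [-14, -10): [-13, -10).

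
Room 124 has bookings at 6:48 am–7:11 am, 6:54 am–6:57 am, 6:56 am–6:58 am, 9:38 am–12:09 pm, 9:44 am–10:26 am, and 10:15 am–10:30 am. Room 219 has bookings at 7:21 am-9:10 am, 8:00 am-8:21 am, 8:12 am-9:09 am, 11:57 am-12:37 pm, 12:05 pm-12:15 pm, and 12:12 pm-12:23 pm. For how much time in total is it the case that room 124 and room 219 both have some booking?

A, merged: 6:48 am–7:11 am, 9:38 am–12:09 pm.
B, merged: 7:21 am–9:10 am, 11:57 am–12:37 pm.
A ∩ B = 11:57 am–12:09 pm.
Total: 12 min.

12 min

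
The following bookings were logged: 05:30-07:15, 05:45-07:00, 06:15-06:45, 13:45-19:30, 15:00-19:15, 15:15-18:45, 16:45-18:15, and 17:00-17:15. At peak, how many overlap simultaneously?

5

Sweep endpoints in order; track running count of active intervals.
Peak of 5 reached at 17:00.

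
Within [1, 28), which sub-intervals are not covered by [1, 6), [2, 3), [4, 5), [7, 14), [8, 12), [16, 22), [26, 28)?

[6, 7) ∪ [14, 16) ∪ [22, 26)

After merging, the occupied span is [1, 6), [7, 14), [16, 22), [26, 28).
Complement within [1, 28): [6, 7), [14, 16), [22, 26).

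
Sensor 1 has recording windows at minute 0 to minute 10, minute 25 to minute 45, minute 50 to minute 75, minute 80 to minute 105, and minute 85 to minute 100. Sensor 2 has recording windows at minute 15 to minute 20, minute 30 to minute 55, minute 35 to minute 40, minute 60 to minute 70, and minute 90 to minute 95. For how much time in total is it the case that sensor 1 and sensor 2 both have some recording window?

35 minutes

First set merges to minute 0 to minute 10, minute 25 to minute 45, minute 50 to minute 75, minute 80 to minute 105.
Second set merges to minute 15 to minute 20, minute 30 to minute 55, minute 60 to minute 70, minute 90 to minute 95.
A ∩ B = minute 30 to minute 45, minute 50 to minute 55, minute 60 to minute 70, minute 90 to minute 95.
Total: 15 minutes + 5 minutes + 10 minutes + 5 minutes = 35 minutes.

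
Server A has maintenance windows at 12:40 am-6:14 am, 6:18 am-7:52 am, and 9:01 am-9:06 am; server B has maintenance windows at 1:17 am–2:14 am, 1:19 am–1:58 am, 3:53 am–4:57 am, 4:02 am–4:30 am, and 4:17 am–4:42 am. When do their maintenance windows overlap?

Second set merges to 1:17 am–2:14 am, 3:53 am–4:57 am.
12:40 am–6:14 am ∩ B → 1:17 am–2:14 am, 3:53 am–4:57 am.
6:18 am–7:52 am meets no B interval.
9:01 am–9:06 am meets no B interval.

1:17 am–2:14 am, 3:53 am–4:57 am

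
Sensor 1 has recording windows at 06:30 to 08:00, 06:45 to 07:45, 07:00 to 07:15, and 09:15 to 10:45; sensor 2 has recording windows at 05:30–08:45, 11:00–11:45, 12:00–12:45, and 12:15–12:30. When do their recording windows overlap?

First set merges to 06:30-08:00, 09:15-10:45.
Second set merges to 05:30-08:45, 11:00-11:45, 12:00-12:45.
06:30-08:00 meets the second set on 06:30-08:00.
09:15-10:45: no overlap with the second set.

06:30-08:00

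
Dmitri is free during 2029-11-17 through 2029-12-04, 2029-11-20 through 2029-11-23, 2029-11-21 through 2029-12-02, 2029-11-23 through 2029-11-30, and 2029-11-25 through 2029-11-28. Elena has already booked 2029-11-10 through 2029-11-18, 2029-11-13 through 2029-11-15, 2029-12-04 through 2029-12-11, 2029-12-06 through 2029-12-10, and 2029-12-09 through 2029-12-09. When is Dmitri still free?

2029-11-19 through 2029-12-03

A, merged: 2029-11-17 through 2029-12-04.
B, merged: 2029-11-10 through 2029-11-18, 2029-12-04 through 2029-12-11.
2029-11-17 through 2029-12-04 \ B = 2029-11-19 through 2029-12-03.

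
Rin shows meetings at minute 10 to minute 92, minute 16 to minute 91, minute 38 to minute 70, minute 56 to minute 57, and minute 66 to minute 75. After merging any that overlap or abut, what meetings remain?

minute 10 to minute 92

minute 16 to minute 91 overlaps/touches minute 10 to minute 92 → extend to minute 10 to minute 92.
minute 38 to minute 70 overlaps/touches minute 10 to minute 92 → extend to minute 10 to minute 92.
minute 56 to minute 57 overlaps/touches minute 10 to minute 92 → extend to minute 10 to minute 92.
minute 66 to minute 75 overlaps/touches minute 10 to minute 92 → extend to minute 10 to minute 92.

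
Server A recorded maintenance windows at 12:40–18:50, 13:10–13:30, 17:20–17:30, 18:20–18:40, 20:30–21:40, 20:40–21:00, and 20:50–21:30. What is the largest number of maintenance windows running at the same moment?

3

Sweep endpoints in order; track running count of active intervals.
Peak of 3 reached at 20:50.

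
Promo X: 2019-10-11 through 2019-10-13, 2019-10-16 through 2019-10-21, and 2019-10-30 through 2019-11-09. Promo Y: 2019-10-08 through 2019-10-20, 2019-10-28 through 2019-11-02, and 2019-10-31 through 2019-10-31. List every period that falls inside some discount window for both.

B, merged: 2019-10-08 through 2019-10-20, 2019-10-28 through 2019-11-02.
2019-10-11 through 2019-10-13 ∩ B → 2019-10-11 through 2019-10-13.
2019-10-16 through 2019-10-21 ∩ B → 2019-10-16 through 2019-10-20.
2019-10-30 through 2019-11-09 ∩ B → 2019-10-30 through 2019-11-02.

2019-10-11 through 2019-10-13, 2019-10-16 through 2019-10-20, 2019-10-30 through 2019-11-02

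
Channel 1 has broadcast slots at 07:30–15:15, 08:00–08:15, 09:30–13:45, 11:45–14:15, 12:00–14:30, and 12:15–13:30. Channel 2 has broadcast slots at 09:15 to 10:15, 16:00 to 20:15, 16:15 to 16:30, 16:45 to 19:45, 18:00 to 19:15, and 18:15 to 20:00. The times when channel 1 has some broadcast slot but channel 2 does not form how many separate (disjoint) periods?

2

A, merged: 07:30–15:15.
B, merged: 09:15–10:15, 16:00–20:15.
A \ B = 07:30–09:15, 10:15–15:15.
That is 2 disjoint pieces.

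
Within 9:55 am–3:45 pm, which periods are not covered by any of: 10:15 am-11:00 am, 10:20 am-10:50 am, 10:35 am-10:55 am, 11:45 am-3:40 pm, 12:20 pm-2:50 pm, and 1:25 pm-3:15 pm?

9:55 am–10:15 am, 11:00 am–11:45 am, 3:40 pm–3:45 pm

The merged coverage is 10:15 am–11:00 am, 11:45 am–3:40 pm.
Uncovered inside 9:55 am–3:45 pm: 9:55 am–10:15 am, 11:00 am–11:45 am, 3:40 pm–3:45 pm.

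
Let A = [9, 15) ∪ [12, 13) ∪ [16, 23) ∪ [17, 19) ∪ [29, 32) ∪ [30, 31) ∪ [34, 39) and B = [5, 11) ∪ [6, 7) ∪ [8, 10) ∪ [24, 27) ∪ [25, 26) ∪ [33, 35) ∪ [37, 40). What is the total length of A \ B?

A, merged: [9, 15), [16, 23), [29, 32), [34, 39).
B, merged: [5, 11), [24, 27), [33, 35), [37, 40).
A \ B = [11, 15), [16, 23), [29, 32), [35, 37).
Total: 4 + 7 + 3 + 2 = 16.

16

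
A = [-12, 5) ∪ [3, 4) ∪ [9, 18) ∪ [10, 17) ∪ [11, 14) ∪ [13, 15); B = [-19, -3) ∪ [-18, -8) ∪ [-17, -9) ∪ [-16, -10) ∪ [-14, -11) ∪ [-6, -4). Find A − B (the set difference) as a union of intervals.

First set merges to [-12, 5), [9, 18).
Second set merges to [-19, -3).
[-12, 5) with B removed leaves [-3, 5).
[9, 18) is untouched.

[-3, 5) ∪ [9, 18)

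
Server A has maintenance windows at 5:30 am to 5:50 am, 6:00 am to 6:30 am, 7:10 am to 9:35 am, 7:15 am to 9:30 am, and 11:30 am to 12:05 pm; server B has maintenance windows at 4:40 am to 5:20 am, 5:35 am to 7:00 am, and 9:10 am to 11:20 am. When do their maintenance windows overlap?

5:35 am–5:50 am, 6:00 am–6:30 am, 9:10 am–9:35 am

Merge the first list: 5:30 am–5:50 am, 6:00 am–6:30 am, 7:10 am–9:35 am, 11:30 am–12:05 pm.
5:30 am–5:50 am overlaps B on 5:35 am–5:50 am.
6:00 am–6:30 am overlaps B on 6:00 am–6:30 am.
7:10 am–9:35 am overlaps B on 9:10 am–9:35 am.
11:30 am–12:05 pm falls entirely outside B.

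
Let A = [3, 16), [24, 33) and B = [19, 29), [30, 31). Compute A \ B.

[3, 16) is untouched.
[24, 33) with B removed leaves [29, 30), [31, 33).

[3, 16) ∪ [29, 30) ∪ [31, 33)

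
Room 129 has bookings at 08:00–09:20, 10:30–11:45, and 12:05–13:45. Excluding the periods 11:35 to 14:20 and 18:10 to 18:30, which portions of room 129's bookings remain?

08:00-09:20, 10:30-11:35

08:00-09:20: no B overlap → unchanged.
10:30-11:45 minus B → 10:30-11:35.
12:05-13:45: fully covered by B → removed.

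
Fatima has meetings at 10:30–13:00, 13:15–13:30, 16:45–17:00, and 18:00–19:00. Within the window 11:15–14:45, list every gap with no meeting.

13:00–13:15, 13:30–14:45

After merging, the occupied span is 10:30–13:00, 13:15–13:30, 16:45–17:00, 18:00–19:00.
Uncovered inside 11:15–14:45: 13:00–13:15, 13:30–14:45.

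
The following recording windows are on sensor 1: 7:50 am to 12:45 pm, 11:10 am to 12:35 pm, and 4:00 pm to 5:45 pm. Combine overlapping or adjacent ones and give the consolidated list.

7:50 am-12:45 pm, 4:00 pm-5:45 pm

11:10 am-12:35 pm overlaps/touches 7:50 am-12:45 pm → extend to 7:50 am-12:45 pm.
4:00 pm-5:45 pm is disjoint → start new block.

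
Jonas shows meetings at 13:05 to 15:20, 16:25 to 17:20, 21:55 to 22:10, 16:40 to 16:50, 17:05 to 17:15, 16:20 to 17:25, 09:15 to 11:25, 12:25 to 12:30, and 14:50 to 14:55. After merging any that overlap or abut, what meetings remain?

Sort by start: 09:15–11:25, 12:25–12:30, 13:05–15:20, 14:50–14:55, 16:20–17:25, 16:25–17:20, 16:40–16:50, 17:05–17:15, 21:55–22:10.
12:25–12:30 is disjoint → start new block.
13:05–15:20 is disjoint → start new block.
14:50–14:55 overlaps/touches 13:05–15:20 → extend to 13:05–15:20.
16:20–17:25 is disjoint → start new block.
16:25–17:20 overlaps/touches 16:20–17:25 → extend to 16:20–17:25.
16:40–16:50 overlaps/touches 16:20–17:25 → extend to 16:20–17:25.
17:05–17:15 overlaps/touches 16:20–17:25 → extend to 16:20–17:25.
21:55–22:10 is disjoint → start new block.

09:15–11:25, 12:25–12:30, 13:05–15:20, 16:20–17:25, 21:55–22:10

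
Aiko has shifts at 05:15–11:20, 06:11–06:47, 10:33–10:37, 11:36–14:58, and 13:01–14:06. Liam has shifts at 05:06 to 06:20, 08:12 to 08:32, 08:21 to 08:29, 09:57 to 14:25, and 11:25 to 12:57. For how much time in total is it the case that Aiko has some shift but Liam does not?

3 h 50 min

First set merges to 05:15-11:20, 11:36-14:58.
Second set merges to 05:06-06:20, 08:12-08:32, 09:57-14:25.
A \ B = 06:20-08:12, 08:32-09:57, 14:25-14:58.
Total: 1 h 52 min + 1 h 25 min + 33 min = 3 h 50 min.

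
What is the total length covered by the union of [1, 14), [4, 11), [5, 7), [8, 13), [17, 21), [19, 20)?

17

Merged: [1, 14), [17, 21).
Lengths: 13 + 4 = 17.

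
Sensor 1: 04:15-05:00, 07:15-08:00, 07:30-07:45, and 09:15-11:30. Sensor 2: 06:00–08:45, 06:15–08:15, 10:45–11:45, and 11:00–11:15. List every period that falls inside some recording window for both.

07:15-08:00, 10:45-11:30

Merge the first list: 04:15-05:00, 07:15-08:00, 09:15-11:30.
Merge the second list: 06:00-08:45, 10:45-11:45.
04:15-05:00 meets no B interval.
07:15-08:00 ∩ B → 07:15-08:00.
09:15-11:30 ∩ B → 10:45-11:30.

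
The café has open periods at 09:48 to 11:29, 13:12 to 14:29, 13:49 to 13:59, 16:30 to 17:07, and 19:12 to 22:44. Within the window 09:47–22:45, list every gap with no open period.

09:47-09:48, 11:29-13:12, 14:29-16:30, 17:07-19:12, 22:44-22:45

Covered (merged): 09:48-11:29, 13:12-14:29, 16:30-17:07, 19:12-22:44.
Complement within 09:47-22:45: 09:47-09:48, 11:29-13:12, 14:29-16:30, 17:07-19:12, 22:44-22:45.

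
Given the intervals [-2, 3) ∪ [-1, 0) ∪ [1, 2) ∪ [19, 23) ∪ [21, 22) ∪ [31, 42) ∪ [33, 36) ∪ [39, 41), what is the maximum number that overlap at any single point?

2

Walk the sorted start/end points keeping a running depth.
The depth first hits 2 at -1.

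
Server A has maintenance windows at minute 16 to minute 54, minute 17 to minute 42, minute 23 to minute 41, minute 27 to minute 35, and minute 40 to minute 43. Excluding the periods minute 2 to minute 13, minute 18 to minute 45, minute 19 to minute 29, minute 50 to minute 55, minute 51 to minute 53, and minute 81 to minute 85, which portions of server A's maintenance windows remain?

Merge the first list: minute 16 to minute 54.
Merge the second list: minute 2 to minute 13, minute 18 to minute 45, minute 50 to minute 55, minute 81 to minute 85.
minute 16 to minute 54 \ B = minute 16 to minute 18, minute 45 to minute 50.

minute 16 to minute 18, minute 45 to minute 50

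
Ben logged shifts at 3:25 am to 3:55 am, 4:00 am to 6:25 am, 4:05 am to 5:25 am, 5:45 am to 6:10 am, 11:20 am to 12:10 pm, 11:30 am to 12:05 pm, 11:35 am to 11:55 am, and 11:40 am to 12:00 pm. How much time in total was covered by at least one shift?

3 h 45 min

Merged: 3:25 am–3:55 am, 4:00 am–6:25 am, 11:20 am–12:10 pm.
Lengths: 30 min + 2 h 25 min + 50 min = 3 h 45 min.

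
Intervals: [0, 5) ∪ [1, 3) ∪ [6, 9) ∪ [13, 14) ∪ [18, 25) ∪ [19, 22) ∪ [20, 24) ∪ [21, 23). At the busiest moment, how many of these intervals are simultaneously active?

4

Walk the sorted start/end points keeping a running depth.
The depth first hits 4 at 21.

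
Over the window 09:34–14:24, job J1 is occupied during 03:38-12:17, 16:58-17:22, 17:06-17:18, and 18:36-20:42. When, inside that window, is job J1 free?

Covered (merged): 03:38-12:17, 16:58-17:22, 18:36-20:42.
Uncovered inside 09:34-14:24: 12:17-14:24.

12:17-14:24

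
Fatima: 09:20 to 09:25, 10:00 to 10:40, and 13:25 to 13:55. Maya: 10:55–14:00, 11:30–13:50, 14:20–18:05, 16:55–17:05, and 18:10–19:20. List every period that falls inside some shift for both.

13:25-13:55

Second set merges to 10:55-14:00, 14:20-18:05, 18:10-19:20.
09:20-09:25: no overlap with the second set.
10:00-10:40: no overlap with the second set.
13:25-13:55 meets the second set on 13:25-13:55.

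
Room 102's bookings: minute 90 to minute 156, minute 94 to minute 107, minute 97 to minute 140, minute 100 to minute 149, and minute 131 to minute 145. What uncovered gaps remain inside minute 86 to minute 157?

minute 86 to minute 90, minute 156 to minute 157

The merged coverage is minute 90 to minute 156.
Gaps within minute 86 to minute 157: minute 86 to minute 90, minute 156 to minute 157.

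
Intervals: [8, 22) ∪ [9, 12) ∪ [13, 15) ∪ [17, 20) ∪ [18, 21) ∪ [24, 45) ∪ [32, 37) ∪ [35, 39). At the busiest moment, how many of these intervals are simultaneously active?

Sweep endpoints in order; track running count of active intervals.
Peak of 3 reached at 18.

3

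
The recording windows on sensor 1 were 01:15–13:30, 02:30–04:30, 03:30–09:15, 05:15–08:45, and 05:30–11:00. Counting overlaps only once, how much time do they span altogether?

12 h 15 min

Merged: 01:15-13:30.
Length: 12 h 15 min.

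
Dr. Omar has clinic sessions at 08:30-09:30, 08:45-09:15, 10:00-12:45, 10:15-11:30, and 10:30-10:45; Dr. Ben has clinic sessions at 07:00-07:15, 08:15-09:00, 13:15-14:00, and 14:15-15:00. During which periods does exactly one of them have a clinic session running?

07:00–07:15, 08:15–08:30, 09:00–09:30, 10:00–12:45, 13:15–14:00, 14:15–15:00

First set merges to 08:30–09:30, 10:00–12:45.
Only in the first: 09:00–09:30, 10:00–12:45.
Only in the second: 07:00–07:15, 08:15–08:30, 13:15–14:00, 14:15–15:00.
Together these are the periods covered by exactly one.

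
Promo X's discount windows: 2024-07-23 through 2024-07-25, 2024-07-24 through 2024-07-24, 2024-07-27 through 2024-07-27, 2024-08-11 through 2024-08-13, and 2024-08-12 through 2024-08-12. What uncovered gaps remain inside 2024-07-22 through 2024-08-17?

After merging, the occupied span is 2024-07-23 through 2024-07-25, 2024-07-27 through 2024-07-27, 2024-08-11 through 2024-08-13.
Gaps within 2024-07-22 through 2024-08-17: 2024-07-22 through 2024-07-22, 2024-07-26 through 2024-07-26, 2024-07-28 through 2024-08-10, 2024-08-14 through 2024-08-17.

2024-07-22 through 2024-07-22, 2024-07-26 through 2024-07-26, 2024-07-28 through 2024-08-10, 2024-08-14 through 2024-08-17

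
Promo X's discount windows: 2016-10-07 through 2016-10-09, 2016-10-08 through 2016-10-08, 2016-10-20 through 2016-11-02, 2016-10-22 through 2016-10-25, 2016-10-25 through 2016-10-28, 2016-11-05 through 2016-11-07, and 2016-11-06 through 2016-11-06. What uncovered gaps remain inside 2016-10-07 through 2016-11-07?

2016-10-10 through 2016-10-19, 2016-11-03 through 2016-11-04

Covered (merged): 2016-10-07 through 2016-10-09, 2016-10-20 through 2016-11-02, 2016-11-05 through 2016-11-07.
Gaps within 2016-10-07 through 2016-11-07: 2016-10-10 through 2016-10-19, 2016-11-03 through 2016-11-04.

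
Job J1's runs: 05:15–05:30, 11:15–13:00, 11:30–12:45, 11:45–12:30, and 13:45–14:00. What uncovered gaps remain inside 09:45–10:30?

09:45–10:30

After merging, the occupied span is 05:15–05:30, 11:15–13:00, 13:45–14:00.
Uncovered inside 09:45–10:30: 09:45–10:30.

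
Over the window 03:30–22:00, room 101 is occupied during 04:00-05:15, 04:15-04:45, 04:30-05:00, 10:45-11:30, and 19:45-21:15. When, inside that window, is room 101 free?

03:30-04:00, 05:15-10:45, 11:30-19:45, 21:15-22:00

Covered (merged): 04:00-05:15, 10:45-11:30, 19:45-21:15.
Complement within 03:30-22:00: 03:30-04:00, 05:15-10:45, 11:30-19:45, 21:15-22:00.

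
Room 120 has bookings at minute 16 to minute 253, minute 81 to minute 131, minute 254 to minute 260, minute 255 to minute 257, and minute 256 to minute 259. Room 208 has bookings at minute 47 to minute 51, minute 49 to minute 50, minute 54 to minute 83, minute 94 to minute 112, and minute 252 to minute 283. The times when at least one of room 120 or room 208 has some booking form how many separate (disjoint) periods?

1

Merge the first list: minute 16 to minute 253, minute 254 to minute 260.
Merge the second list: minute 47 to minute 51, minute 54 to minute 83, minute 94 to minute 112, minute 252 to minute 283.
A ∪ B = minute 16 to minute 283.
That is 1 disjoint piece.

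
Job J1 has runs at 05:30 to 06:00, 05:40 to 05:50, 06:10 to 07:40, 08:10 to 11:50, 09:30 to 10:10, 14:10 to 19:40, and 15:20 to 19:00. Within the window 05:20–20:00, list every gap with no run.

The merged coverage is 05:30–06:00, 06:10–07:40, 08:10–11:50, 14:10–19:40.
Complement within 05:20–20:00: 05:20–05:30, 06:00–06:10, 07:40–08:10, 11:50–14:10, 19:40–20:00.

05:20–05:30, 06:00–06:10, 07:40–08:10, 11:50–14:10, 19:40–20:00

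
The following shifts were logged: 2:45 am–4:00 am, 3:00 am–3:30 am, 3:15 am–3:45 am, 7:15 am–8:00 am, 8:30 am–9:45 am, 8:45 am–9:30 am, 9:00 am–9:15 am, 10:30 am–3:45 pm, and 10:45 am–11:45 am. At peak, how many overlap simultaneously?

Sweep endpoints in order; track running count of active intervals.
Peak of 3 reached at 3:15 am.

3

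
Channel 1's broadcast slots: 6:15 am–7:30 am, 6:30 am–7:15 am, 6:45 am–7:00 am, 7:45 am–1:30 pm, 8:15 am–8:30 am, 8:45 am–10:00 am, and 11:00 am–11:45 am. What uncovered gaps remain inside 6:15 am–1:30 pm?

7:30 am–7:45 am

The merged coverage is 6:15 am–7:30 am, 7:45 am–1:30 pm.
Complement within 6:15 am–1:30 pm: 7:30 am–7:45 am.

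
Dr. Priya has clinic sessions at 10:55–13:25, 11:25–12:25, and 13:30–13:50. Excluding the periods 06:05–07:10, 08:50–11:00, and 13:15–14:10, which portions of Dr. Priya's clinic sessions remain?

A, merged: 10:55–13:25, 13:30–13:50.
10:55–13:25 minus B → 11:00–13:15.
13:30–13:50: fully covered by B → removed.

11:00–13:15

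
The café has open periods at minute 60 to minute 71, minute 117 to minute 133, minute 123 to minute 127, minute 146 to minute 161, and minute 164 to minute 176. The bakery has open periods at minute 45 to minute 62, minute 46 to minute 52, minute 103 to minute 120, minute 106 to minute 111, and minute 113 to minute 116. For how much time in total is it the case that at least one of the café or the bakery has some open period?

83 minutes

Merge the first list: minute 60 to minute 71, minute 117 to minute 133, minute 146 to minute 161, minute 164 to minute 176.
Merge the second list: minute 45 to minute 62, minute 103 to minute 120.
A ∪ B = minute 45 to minute 71, minute 103 to minute 133, minute 146 to minute 161, minute 164 to minute 176.
Total: 26 minutes + 30 minutes + 15 minutes + 12 minutes = 83 minutes.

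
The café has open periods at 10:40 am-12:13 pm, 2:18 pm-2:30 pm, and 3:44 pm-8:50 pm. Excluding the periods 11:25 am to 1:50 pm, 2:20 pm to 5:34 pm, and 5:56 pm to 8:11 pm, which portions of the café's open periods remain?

10:40 am–12:13 pm \ B = 10:40 am–11:25 am.
2:18 pm–2:30 pm \ B = 2:18 pm–2:20 pm.
3:44 pm–8:50 pm \ B = 5:34 pm–5:56 pm, 8:11 pm–8:50 pm.

10:40 am–11:25 am, 2:18 pm–2:20 pm, 5:34 pm–5:56 pm, 8:11 pm–8:50 pm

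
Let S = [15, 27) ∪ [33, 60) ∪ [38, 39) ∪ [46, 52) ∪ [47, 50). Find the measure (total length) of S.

Merged: [15, 27), [33, 60).
Lengths: 12 + 27 = 39.

39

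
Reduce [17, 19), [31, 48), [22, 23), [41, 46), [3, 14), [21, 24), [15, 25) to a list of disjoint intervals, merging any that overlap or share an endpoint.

[3, 14) ∪ [15, 25) ∪ [31, 48)

Sort by start: [3, 14), [15, 25), [17, 19), [21, 24), [22, 23), [31, 48), [41, 46).
[15, 25) is disjoint → start new block.
[17, 19) overlaps/touches [15, 25) → extend to [15, 25).
[21, 24) overlaps/touches [15, 25) → extend to [15, 25).
[22, 23) overlaps/touches [15, 25) → extend to [15, 25).
[31, 48) is disjoint → start new block.
[41, 46) overlaps/touches [31, 48) → extend to [31, 48).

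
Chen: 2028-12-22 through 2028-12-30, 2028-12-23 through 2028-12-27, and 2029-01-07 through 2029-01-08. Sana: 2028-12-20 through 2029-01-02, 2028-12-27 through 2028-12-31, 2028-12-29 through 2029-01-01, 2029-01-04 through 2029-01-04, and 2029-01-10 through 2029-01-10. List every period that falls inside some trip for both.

A, merged: 2028-12-22 through 2028-12-30, 2029-01-07 through 2029-01-08.
B, merged: 2028-12-20 through 2029-01-02, 2029-01-04 through 2029-01-04, 2029-01-10 through 2029-01-10.
2028-12-22 through 2028-12-30 overlaps B on 2028-12-22 through 2028-12-30.
2029-01-07 through 2029-01-08 falls entirely outside B.

2028-12-22 through 2028-12-30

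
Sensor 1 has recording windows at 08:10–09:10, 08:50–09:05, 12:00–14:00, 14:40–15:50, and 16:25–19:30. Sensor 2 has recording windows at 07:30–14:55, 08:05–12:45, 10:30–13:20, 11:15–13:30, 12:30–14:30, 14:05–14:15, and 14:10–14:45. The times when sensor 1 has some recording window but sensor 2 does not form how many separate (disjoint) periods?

Merge the first list: 08:10-09:10, 12:00-14:00, 14:40-15:50, 16:25-19:30.
Merge the second list: 07:30-14:55.
A \ B = 14:55-15:50, 16:25-19:30.
That is 2 disjoint pieces.

2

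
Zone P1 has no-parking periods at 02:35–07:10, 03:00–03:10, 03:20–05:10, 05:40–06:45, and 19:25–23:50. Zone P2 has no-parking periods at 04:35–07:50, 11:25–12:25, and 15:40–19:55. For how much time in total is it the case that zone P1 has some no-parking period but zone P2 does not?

5 h 55 min

Merge the first list: 02:35–07:10, 19:25–23:50.
A \ B = 02:35–04:35, 19:55–23:50.
Total: 2 h + 3 h 55 min = 5 h 55 min.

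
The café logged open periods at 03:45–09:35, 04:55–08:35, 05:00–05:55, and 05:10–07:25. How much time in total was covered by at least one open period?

5 h 50 min

Merged: 03:45-09:35.
Length: 5 h 50 min.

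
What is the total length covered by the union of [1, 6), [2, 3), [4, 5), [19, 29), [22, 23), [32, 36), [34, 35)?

Merged: [1, 6), [19, 29), [32, 36).
Lengths: 5 + 10 + 4 = 19.

19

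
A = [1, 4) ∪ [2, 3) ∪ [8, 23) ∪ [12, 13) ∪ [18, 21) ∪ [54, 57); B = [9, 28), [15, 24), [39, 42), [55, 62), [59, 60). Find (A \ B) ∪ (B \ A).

[1, 4) ∪ [8, 9) ∪ [23, 28) ∪ [39, 42) ∪ [54, 55) ∪ [57, 62)

First set merges to [1, 4), [8, 23), [54, 57).
Second set merges to [9, 28), [39, 42), [55, 62).
A \ B = [1, 4), [8, 9), [54, 55).
B \ A = [23, 28), [39, 42), [57, 62).
Union of the two gives the symmetric difference.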